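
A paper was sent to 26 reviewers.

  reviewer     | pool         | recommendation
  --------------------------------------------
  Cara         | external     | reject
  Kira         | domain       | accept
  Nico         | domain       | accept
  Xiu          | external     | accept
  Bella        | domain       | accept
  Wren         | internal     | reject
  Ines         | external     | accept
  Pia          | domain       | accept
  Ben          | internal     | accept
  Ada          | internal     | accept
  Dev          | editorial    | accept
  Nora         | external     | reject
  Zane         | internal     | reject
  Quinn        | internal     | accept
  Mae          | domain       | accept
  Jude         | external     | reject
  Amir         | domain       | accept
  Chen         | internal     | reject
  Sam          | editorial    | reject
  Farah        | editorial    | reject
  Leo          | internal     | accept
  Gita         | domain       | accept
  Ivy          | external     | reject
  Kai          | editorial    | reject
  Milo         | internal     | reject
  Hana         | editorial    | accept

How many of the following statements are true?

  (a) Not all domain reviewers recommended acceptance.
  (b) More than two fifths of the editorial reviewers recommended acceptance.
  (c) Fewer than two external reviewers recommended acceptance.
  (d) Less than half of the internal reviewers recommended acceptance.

(a) domain: |A| = 7, |A ∩ B| = 7; needs A ⊄ B (|A ∖ B| ≥ 1) — false.
(b) editorial: |A| = 5, |A ∩ B| = 2; needs |A ∩ B| / |A| > 2/5 — false.
(c) external: |A| = 6, |A ∩ B| = 2; needs |A ∩ B| < 2 — false.
(d) internal: |A| = 8, |A ∩ B| = 4; needs |A ∩ B| < |A ∖ B| — false.

0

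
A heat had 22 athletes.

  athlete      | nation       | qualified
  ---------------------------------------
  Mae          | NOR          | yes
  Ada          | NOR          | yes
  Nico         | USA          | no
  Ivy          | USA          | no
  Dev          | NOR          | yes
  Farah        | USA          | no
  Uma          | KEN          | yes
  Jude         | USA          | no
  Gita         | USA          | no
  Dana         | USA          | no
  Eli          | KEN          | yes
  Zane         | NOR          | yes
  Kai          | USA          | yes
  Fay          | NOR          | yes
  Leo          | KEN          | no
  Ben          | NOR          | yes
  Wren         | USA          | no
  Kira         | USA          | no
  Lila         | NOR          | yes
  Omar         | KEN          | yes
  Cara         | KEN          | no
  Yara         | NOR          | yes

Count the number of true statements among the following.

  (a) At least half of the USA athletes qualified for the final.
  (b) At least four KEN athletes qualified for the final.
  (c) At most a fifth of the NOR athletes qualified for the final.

0

(a) USA: |A| = 9, |A ∩ B| = 1; needs |A ∩ B| ≥ |A ∖ B| — false.
(b) KEN: |A| = 5, |A ∩ B| = 3; needs |A ∩ B| ≥ 4 — false.
(c) NOR: |A| = 8, |A ∩ B| = 8; needs |A ∩ B| / |A| ≤ 1/5 — false.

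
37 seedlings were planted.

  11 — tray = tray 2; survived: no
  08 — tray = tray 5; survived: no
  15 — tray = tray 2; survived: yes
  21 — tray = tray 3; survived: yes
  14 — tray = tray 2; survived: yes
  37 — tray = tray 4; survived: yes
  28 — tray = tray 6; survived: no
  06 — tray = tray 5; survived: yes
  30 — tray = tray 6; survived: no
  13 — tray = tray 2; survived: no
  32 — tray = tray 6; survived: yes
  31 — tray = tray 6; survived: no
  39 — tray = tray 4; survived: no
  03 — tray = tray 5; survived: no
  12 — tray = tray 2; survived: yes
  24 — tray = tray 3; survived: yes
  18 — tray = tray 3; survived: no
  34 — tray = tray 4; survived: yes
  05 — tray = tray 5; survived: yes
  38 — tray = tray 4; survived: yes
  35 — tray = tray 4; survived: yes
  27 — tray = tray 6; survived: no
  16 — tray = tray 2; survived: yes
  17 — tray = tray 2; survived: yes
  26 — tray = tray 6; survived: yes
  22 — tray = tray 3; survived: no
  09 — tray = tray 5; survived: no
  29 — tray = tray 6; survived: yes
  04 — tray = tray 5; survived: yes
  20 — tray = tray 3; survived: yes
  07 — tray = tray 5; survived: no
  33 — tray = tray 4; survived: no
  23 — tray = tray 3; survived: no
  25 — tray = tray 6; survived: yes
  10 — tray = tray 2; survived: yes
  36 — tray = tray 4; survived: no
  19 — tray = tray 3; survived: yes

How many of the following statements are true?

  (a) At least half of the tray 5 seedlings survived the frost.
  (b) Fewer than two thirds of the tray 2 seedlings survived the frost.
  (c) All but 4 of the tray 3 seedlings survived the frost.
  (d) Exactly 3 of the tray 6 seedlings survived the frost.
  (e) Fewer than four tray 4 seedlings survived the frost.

0

(a) tray 5: |A| = 7, |A ∩ B| = 3; needs |A ∩ B| ≥ |A ∖ B| — false.
(b) tray 2: |A| = 8, |A ∩ B| = 6; needs |A ∩ B| / |A| < 2/3 — false.
(c) tray 3: |A| = 7, |A ∩ B| = 4; needs |A ∖ B| = 4 — false.
(d) tray 6: |A| = 8, |A ∩ B| = 4; needs |A ∩ B| = 3 — false.
(e) tray 4: |A| = 7, |A ∩ B| = 4; needs |A ∩ B| < 4 — false.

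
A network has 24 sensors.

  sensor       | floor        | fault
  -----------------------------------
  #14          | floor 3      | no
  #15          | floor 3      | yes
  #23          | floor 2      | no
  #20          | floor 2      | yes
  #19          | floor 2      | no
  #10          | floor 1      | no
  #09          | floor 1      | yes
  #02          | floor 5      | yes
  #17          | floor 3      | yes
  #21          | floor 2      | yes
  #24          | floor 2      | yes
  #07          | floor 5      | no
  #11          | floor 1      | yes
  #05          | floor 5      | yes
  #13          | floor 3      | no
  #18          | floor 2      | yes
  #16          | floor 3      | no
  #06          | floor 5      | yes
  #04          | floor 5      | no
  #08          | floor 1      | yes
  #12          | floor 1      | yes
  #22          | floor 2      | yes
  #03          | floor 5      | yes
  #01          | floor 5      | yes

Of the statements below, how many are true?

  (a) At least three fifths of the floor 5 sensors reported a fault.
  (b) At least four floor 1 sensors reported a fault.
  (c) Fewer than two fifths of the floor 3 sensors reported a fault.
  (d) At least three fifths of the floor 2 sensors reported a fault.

(a) floor 5: |A| = 7, |A ∩ B| = 5; needs |A ∩ B| / |A| ≥ 3/5 — true.
(b) floor 1: |A| = 5, |A ∩ B| = 4; needs |A ∩ B| ≥ 4 — true.
(c) floor 3: |A| = 5, |A ∩ B| = 2; needs |A ∩ B| / |A| < 2/5 — false.
(d) floor 2: |A| = 7, |A ∩ B| = 5; needs |A ∩ B| / |A| ≥ 3/5 — true.

3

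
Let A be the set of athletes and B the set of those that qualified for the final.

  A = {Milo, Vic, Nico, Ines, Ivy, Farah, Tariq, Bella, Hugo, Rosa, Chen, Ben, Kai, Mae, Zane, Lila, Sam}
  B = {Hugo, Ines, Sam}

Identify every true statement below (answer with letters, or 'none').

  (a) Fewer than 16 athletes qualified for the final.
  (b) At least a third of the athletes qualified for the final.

|A| = 17, |A ∩ B| = 3, |A ∖ B| = 14.
(a) |A ∩ B| < 16: holds.
(b) |A ∩ B| / |A| ≥ 1/3: fails.

(a)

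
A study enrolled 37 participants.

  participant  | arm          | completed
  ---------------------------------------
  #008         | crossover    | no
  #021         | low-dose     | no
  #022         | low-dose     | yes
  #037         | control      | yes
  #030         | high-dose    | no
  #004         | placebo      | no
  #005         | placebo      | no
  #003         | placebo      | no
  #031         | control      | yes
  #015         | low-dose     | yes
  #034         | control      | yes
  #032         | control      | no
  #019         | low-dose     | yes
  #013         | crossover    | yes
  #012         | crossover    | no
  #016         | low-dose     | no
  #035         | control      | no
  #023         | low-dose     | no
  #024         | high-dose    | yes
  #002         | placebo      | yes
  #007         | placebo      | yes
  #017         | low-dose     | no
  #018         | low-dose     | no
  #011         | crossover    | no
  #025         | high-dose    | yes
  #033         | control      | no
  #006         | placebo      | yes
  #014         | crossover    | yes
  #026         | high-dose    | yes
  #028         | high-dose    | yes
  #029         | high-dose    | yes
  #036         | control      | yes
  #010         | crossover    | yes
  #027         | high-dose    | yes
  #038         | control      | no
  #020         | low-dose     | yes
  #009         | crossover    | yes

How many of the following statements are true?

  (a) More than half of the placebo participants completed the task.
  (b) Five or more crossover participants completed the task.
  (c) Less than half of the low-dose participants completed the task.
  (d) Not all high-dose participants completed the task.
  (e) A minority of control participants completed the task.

2

(a) placebo: |A| = 6, |A ∩ B| = 3; needs |A ∩ B| > |A ∖ B| — false.
(b) crossover: |A| = 7, |A ∩ B| = 4; needs |A ∩ B| ≥ 5 — false.
(c) low-dose: |A| = 9, |A ∩ B| = 4; needs |A ∩ B| < |A ∖ B| — true.
(d) high-dose: |A| = 7, |A ∩ B| = 6; needs A ⊄ B (|A ∖ B| ≥ 1) — true.
(e) control: |A| = 8, |A ∩ B| = 4; needs |A ∩ B| < |A ∖ B| — false.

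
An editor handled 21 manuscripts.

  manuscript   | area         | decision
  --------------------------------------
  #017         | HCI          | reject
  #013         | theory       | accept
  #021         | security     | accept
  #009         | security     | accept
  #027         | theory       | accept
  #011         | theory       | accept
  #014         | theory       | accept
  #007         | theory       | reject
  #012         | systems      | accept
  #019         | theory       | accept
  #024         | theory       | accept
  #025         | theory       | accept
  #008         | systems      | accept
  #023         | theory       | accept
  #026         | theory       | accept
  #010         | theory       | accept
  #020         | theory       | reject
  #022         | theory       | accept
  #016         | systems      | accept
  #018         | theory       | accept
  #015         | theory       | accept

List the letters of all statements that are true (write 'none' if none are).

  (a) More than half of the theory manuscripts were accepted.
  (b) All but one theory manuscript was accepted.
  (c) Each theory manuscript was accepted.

(a)

|A| = 15, |A ∩ B| = 13, |A ∖ B| = 2.
(a) |A ∩ B| > |A ∖ B|: holds.
(b) |A ∖ B| = 1: fails.
(c) A ⊆ B, i.e. every element of A is in B (|A ∖ B| = 0): fails.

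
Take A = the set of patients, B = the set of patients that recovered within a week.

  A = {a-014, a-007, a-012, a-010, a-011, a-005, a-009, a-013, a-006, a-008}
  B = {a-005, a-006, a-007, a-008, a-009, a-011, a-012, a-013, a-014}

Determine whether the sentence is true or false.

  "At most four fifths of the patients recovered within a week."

The determiner here denotes the relation: |A ∩ B| / |A| ≤ 4/5.
A (the restrictor) = {a-014, a-007, a-012, a-010, a-011, a-005, a-009, a-013, a-006, a-008}, |A| = 10.
A ∩ B = {a-014, a-007, a-012, a-011, a-005, a-009, a-013, a-006, a-008}, so |A ∩ B| = 9.
A ∖ B = {a-010}, so |A ∖ B| = 1.
|A ∩ B|/|A| = 9/10, so the statement is false.

False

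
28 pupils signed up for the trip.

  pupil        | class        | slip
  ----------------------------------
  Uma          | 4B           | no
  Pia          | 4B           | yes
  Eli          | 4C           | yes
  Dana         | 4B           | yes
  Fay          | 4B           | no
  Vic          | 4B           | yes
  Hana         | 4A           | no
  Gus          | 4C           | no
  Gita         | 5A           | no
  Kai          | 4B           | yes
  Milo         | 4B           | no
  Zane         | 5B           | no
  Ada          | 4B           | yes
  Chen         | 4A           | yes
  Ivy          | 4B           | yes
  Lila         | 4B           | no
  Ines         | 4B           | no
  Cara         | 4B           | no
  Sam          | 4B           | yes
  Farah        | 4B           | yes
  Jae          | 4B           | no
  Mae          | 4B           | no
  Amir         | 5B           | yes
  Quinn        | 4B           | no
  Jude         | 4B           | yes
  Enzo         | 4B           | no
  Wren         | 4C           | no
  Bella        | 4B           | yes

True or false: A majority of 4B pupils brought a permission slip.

Truth condition: |A ∩ B| > |A ∖ B|.
|A| = 20, |A ∩ B| = 10, |A ∖ B| = 10.
10 = 10, so the statement is false.

False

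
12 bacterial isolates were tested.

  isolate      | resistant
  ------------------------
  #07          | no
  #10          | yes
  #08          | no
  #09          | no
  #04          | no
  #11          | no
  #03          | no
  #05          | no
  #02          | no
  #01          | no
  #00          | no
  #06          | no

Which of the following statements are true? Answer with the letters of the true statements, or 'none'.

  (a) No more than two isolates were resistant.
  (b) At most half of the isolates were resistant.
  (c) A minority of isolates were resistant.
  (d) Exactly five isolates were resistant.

|A| = 12, |A ∩ B| = 1, |A ∖ B| = 11.
(a) |A ∩ B| ≤ 2: holds.
(b) |A ∩ B| ≤ |A ∖ B|: holds.
(c) |A ∩ B| < |A ∖ B|: holds.
(d) |A ∩ B| = 5: fails.

(a), (b), (c)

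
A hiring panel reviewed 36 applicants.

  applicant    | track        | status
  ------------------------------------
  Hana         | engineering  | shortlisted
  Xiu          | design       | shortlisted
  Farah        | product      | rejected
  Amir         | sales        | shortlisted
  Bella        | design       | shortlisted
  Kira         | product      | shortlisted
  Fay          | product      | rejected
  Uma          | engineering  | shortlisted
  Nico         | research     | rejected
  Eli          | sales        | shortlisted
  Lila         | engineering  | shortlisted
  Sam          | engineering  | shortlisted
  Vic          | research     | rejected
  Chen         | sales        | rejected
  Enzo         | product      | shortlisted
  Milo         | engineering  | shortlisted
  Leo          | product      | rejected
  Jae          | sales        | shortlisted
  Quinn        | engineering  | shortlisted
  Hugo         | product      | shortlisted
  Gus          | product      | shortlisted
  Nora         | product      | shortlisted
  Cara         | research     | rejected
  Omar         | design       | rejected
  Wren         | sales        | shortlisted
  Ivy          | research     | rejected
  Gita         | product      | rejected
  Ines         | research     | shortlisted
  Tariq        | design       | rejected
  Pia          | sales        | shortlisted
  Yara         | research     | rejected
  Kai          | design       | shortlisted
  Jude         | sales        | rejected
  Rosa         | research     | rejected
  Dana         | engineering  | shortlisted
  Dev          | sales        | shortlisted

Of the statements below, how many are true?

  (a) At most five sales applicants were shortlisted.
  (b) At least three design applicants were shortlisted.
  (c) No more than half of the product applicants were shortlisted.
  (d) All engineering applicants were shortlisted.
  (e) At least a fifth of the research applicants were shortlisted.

(a) sales: |A| = 8, |A ∩ B| = 6; needs |A ∩ B| ≤ 5 — false.
(b) design: |A| = 5, |A ∩ B| = 3; needs |A ∩ B| ≥ 3 — true.
(c) product: |A| = 9, |A ∩ B| = 5; needs |A ∩ B| ≤ |A ∖ B| — false.
(d) engineering: |A| = 7, |A ∩ B| = 7; needs A ⊆ B, i.e. every element of A is in B (|A ∖ B| = 0) — true.
(e) research: |A| = 7, |A ∩ B| = 1; needs |A ∩ B| / |A| ≥ 1/5 — false.

2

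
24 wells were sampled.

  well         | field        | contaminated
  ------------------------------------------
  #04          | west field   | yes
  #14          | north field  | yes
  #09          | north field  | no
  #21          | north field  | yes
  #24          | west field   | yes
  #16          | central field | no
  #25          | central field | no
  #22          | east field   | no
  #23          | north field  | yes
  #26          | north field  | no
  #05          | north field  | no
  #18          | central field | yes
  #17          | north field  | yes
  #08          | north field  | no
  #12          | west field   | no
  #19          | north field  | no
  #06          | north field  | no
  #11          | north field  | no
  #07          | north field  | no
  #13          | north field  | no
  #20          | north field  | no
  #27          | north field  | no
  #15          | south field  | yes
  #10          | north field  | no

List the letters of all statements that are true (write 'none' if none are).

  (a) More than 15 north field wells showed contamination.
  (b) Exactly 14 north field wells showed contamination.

|A| = 16, |A ∩ B| = 4, |A ∖ B| = 12.
(a) |A ∩ B| > 15: fails.
(b) |A ∩ B| = 14: fails.

none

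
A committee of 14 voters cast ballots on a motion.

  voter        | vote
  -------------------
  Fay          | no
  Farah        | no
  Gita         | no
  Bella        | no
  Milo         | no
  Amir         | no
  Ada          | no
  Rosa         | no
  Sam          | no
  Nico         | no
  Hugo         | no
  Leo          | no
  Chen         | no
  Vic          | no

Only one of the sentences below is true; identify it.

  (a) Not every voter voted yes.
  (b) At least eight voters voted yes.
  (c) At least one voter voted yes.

|A| = 14, |A ∩ B| = 0, |A ∖ B| = 14.
(a) requires A ⊄ B (|A ∖ B| ≥ 1): true.
(b) requires |A ∩ B| ≥ 8: false.
(c) requires A ∩ B ≠ ∅ (|A ∩ B| ≥ 1): false.

(a)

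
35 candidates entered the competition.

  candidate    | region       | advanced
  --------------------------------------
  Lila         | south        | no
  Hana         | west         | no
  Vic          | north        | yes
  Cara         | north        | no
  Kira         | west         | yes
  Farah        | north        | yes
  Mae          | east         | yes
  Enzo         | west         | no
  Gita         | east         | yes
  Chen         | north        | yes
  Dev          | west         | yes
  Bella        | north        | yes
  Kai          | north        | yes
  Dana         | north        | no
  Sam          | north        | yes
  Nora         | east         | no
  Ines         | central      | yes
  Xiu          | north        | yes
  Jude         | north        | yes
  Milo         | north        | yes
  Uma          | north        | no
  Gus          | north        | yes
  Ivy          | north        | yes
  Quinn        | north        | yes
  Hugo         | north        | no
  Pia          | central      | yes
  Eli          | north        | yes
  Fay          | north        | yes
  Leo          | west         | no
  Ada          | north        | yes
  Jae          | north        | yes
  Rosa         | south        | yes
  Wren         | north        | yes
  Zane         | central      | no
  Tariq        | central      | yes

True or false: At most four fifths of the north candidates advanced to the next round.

False

'At most four fifths of the north candidates advanced to the next round' holds iff |A ∩ B| / |A| ≤ 4/5.
|A| = 21, |A ∩ B| = 17, |A ∖ B| = 4.
|A ∩ B|/|A| = 17/21, so the statement is false.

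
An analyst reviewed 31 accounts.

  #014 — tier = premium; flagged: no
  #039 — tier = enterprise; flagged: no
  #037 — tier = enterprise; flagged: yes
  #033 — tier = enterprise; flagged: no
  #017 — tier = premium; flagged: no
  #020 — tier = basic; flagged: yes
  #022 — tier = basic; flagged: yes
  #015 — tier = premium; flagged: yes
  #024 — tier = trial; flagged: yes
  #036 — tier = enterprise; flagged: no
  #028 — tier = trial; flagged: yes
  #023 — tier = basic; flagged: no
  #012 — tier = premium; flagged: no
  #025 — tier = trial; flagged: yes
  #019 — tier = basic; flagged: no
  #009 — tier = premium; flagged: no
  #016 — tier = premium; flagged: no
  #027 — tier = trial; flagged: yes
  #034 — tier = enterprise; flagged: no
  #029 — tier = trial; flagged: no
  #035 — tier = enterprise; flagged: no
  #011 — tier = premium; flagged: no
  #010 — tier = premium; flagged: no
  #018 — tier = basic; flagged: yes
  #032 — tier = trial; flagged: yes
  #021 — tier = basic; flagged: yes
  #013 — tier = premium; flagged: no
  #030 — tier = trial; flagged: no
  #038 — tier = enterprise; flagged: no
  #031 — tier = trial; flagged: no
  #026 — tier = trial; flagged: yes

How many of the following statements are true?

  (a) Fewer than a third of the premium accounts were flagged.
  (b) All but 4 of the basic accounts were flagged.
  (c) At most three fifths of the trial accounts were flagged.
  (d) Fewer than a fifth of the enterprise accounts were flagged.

2

(a) premium: |A| = 9, |A ∩ B| = 1; needs |A ∩ B| / |A| < 1/3 — true.
(b) basic: |A| = 6, |A ∩ B| = 4; needs |A ∖ B| = 4 — false.
(c) trial: |A| = 9, |A ∩ B| = 6; needs |A ∩ B| / |A| ≤ 3/5 — false.
(d) enterprise: |A| = 7, |A ∩ B| = 1; needs |A ∩ B| / |A| < 1/5 — true.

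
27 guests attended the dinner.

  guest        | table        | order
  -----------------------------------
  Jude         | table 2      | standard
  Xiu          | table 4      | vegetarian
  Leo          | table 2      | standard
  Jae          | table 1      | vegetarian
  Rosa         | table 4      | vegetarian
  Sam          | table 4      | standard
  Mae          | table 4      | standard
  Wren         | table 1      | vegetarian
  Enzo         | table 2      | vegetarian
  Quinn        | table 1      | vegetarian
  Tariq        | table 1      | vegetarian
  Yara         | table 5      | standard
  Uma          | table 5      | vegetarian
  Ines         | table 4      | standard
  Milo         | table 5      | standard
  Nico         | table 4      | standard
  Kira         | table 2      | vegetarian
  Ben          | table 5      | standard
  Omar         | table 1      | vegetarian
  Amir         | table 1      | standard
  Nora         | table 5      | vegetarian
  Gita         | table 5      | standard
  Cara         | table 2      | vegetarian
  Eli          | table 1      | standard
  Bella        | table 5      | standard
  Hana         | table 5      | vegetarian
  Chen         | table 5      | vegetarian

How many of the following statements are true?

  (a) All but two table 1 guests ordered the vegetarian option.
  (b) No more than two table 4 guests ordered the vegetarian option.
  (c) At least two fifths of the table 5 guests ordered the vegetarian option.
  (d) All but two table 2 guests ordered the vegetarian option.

(a) table 1: |A| = 7, |A ∩ B| = 5; needs |A ∖ B| = 2 — true.
(b) table 4: |A| = 6, |A ∩ B| = 2; needs |A ∩ B| ≤ 2 — true.
(c) table 5: |A| = 9, |A ∩ B| = 4; needs |A ∩ B| / |A| ≥ 2/5 — true.
(d) table 2: |A| = 5, |A ∩ B| = 3; needs |A ∖ B| = 2 — true.

4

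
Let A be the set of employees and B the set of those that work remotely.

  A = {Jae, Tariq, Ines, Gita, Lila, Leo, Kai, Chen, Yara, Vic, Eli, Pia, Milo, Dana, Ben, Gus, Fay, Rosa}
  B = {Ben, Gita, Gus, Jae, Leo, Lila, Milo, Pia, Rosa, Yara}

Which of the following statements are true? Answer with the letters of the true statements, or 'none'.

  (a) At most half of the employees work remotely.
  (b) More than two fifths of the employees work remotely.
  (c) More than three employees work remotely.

(b), (c)

|A| = 18, |A ∩ B| = 10, |A ∖ B| = 8.
(a) |A ∩ B| ≤ |A ∖ B|: fails.
(b) |A ∩ B| / |A| > 2/5: holds.
(c) |A ∩ B| > 3: holds.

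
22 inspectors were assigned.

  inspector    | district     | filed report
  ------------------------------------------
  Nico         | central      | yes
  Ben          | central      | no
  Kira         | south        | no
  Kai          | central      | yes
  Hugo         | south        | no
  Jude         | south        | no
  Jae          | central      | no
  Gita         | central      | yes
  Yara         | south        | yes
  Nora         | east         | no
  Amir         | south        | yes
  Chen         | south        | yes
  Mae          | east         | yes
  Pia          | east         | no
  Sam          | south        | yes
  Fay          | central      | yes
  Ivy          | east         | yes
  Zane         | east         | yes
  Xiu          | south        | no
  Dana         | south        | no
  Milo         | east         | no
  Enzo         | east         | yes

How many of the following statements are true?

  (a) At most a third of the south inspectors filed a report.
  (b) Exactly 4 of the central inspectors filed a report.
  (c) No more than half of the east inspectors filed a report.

1

(a) south: |A| = 9, |A ∩ B| = 4; needs |A ∩ B| / |A| ≤ 1/3 — false.
(b) central: |A| = 6, |A ∩ B| = 4; needs |A ∩ B| = 4 — true.
(c) east: |A| = 7, |A ∩ B| = 4; needs |A ∩ B| ≤ |A ∖ B| — false.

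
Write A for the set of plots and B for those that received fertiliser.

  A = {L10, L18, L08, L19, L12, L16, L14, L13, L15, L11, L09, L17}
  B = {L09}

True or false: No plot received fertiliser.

False

'No plot received fertiliser' holds iff A ∩ B = ∅ (|A ∩ B| = 0).
A (the restrictor) = {L10, L18, L08, L19, L12, L16, L14, L13, L15, L11, L09, L17}, |A| = 12.
A ∩ B = {L09}, so |A ∩ B| = 1.
So the statement is false.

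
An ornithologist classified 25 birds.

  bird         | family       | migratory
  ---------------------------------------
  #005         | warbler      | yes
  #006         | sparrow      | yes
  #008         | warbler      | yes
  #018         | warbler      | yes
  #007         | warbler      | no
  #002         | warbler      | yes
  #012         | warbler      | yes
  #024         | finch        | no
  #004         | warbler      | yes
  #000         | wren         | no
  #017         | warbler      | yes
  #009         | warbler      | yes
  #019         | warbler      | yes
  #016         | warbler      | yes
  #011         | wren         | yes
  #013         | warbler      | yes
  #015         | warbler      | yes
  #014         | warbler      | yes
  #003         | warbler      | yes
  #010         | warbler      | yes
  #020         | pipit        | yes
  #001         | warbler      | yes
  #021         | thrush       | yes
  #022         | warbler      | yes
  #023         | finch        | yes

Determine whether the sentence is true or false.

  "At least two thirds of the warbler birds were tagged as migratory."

The determiner here denotes the relation: |A ∩ B| / |A| ≥ 2/3.
|A| = 18, |A ∩ B| = 17, |A ∖ B| = 1.
|A ∩ B|/|A| = 17/18, so the statement is true.

True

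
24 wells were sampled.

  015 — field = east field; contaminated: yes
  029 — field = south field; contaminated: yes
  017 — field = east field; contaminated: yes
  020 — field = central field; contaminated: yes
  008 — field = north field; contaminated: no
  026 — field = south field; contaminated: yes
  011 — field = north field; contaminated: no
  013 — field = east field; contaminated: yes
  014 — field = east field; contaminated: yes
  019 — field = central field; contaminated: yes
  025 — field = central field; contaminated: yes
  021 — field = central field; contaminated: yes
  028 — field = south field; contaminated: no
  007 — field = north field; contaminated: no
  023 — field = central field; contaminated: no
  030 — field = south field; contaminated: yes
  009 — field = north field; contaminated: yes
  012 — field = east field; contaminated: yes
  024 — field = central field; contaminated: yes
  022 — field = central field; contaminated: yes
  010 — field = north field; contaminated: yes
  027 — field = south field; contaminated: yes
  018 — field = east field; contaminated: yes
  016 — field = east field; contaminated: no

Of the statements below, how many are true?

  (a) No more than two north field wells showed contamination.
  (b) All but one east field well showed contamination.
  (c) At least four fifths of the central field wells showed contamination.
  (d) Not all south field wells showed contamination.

(a) north field: |A| = 5, |A ∩ B| = 2; needs |A ∩ B| ≤ 2 — true.
(b) east field: |A| = 7, |A ∩ B| = 6; needs |A ∖ B| = 1 — true.
(c) central field: |A| = 7, |A ∩ B| = 6; needs |A ∩ B| / |A| ≥ 4/5 — true.
(d) south field: |A| = 5, |A ∩ B| = 4; needs A ⊄ B (|A ∖ B| ≥ 1) — true.

4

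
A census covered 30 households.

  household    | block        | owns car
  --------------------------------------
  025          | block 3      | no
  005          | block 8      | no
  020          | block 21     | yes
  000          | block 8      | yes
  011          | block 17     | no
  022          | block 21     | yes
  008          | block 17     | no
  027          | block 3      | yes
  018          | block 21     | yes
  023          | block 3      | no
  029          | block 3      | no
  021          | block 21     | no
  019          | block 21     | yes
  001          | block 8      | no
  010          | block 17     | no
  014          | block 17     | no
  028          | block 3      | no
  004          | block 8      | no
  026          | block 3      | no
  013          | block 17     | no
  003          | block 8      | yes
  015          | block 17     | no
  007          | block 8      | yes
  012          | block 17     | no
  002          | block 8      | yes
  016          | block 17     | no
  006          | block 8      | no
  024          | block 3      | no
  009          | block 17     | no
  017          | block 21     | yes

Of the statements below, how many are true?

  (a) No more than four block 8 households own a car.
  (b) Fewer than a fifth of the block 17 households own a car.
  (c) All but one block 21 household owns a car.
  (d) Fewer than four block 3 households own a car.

(a) block 8: |A| = 8, |A ∩ B| = 4; needs |A ∩ B| ≤ 4 — true.
(b) block 17: |A| = 9, |A ∩ B| = 0; needs |A ∩ B| / |A| < 1/5 — true.
(c) block 21: |A| = 6, |A ∩ B| = 5; needs |A ∖ B| = 1 — true.
(d) block 3: |A| = 7, |A ∩ B| = 1; needs |A ∩ B| < 4 — true.

4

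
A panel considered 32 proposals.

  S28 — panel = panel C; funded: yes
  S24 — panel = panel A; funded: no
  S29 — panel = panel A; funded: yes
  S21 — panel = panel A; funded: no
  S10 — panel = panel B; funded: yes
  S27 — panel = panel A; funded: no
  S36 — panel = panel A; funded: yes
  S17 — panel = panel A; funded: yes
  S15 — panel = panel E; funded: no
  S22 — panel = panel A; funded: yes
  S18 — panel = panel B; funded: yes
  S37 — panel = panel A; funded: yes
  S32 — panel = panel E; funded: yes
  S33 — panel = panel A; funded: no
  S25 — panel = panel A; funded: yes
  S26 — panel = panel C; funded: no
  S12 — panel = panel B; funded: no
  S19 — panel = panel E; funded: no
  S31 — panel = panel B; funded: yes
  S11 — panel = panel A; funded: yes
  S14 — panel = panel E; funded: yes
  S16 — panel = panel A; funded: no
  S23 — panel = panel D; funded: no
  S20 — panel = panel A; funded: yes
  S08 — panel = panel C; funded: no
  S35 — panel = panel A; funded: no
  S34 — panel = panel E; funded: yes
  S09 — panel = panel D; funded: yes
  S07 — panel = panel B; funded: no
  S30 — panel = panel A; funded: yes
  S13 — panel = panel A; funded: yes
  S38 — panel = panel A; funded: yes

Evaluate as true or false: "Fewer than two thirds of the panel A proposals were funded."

Truth condition: |A ∩ B| / |A| < 2/3.
|A| = 17, |A ∩ B| = 11, |A ∖ B| = 6.
|A ∩ B|/|A| = 11/17, so the statement is true.

True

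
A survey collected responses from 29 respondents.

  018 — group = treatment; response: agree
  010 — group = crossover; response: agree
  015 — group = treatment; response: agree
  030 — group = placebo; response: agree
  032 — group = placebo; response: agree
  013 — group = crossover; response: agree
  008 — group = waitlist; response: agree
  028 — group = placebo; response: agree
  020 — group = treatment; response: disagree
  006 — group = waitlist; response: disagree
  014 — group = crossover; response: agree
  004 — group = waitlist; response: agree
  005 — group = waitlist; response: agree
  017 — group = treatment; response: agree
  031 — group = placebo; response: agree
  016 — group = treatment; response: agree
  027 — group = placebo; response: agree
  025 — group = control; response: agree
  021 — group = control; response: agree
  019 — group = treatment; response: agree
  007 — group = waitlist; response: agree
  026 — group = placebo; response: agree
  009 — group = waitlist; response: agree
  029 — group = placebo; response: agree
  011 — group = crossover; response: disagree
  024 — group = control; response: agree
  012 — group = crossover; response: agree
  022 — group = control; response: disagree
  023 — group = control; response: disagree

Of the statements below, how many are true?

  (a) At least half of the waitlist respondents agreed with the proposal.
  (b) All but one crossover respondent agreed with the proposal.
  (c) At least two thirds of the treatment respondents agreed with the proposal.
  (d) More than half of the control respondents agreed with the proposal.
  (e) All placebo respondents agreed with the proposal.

5

(a) waitlist: |A| = 6, |A ∩ B| = 5; needs |A ∩ B| ≥ |A ∖ B| — true.
(b) crossover: |A| = 5, |A ∩ B| = 4; needs |A ∖ B| = 1 — true.
(c) treatment: |A| = 6, |A ∩ B| = 5; needs |A ∩ B| / |A| ≥ 2/3 — true.
(d) control: |A| = 5, |A ∩ B| = 3; needs |A ∩ B| > |A ∖ B| — true.
(e) placebo: |A| = 7, |A ∩ B| = 7; needs A ⊆ B, i.e. every element of A is in B (|A ∖ B| = 0) — true.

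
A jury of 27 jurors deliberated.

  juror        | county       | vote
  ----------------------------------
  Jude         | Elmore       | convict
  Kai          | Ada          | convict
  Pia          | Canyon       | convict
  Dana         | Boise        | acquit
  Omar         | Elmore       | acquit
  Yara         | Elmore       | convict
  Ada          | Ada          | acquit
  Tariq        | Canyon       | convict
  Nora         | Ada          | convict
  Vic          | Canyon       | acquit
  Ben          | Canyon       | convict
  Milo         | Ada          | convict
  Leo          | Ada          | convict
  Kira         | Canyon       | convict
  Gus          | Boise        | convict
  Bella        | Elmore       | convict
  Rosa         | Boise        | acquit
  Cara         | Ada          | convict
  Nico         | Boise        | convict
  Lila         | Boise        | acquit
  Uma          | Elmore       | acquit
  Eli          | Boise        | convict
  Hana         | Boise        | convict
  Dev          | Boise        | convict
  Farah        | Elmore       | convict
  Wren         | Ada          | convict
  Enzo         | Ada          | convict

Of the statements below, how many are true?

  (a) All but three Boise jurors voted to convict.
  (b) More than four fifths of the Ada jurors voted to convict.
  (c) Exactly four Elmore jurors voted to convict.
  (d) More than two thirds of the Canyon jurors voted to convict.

4

(a) Boise: |A| = 8, |A ∩ B| = 5; needs |A ∖ B| = 3 — true.
(b) Ada: |A| = 8, |A ∩ B| = 7; needs |A ∩ B| / |A| > 4/5 — true.
(c) Elmore: |A| = 6, |A ∩ B| = 4; needs |A ∩ B| = 4 — true.
(d) Canyon: |A| = 5, |A ∩ B| = 4; needs |A ∩ B| / |A| > 2/3 — true.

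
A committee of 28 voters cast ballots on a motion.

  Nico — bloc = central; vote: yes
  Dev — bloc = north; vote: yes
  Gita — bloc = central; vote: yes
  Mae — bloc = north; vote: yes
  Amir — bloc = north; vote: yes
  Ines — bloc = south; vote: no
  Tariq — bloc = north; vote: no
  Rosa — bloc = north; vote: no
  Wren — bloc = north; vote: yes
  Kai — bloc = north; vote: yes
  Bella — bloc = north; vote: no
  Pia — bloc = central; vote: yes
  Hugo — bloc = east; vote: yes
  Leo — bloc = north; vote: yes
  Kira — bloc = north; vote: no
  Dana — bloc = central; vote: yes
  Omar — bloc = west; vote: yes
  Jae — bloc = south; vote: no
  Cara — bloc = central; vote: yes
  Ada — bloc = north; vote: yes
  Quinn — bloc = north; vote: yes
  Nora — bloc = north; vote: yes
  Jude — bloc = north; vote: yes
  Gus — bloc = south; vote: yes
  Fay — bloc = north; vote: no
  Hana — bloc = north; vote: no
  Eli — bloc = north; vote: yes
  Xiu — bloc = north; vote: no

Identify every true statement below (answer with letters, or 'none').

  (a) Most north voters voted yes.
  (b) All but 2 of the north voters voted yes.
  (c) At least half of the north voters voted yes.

(a), (c)

|A| = 18, |A ∩ B| = 11, |A ∖ B| = 7.
(a) |A ∩ B| > |A ∖ B|: holds.
(b) |A ∖ B| = 2: fails.
(c) |A ∩ B| ≥ |A ∖ B|: holds.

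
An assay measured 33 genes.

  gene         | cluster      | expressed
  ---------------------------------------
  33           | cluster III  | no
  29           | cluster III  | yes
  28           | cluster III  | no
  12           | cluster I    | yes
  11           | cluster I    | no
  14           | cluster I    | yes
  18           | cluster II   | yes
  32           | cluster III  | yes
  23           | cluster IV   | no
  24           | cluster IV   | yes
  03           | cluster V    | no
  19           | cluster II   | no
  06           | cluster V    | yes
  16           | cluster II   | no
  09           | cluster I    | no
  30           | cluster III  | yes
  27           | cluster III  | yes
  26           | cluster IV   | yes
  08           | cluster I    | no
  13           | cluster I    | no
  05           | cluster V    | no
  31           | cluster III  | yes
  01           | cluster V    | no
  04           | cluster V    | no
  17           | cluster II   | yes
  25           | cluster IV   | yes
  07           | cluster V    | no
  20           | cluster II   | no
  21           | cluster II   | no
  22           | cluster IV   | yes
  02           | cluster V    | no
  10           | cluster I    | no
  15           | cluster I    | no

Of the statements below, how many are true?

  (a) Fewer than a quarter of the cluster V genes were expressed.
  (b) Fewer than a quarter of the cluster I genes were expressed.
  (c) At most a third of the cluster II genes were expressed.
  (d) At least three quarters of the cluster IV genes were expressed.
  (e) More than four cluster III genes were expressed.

(a) cluster V: |A| = 7, |A ∩ B| = 1; needs |A ∩ B| / |A| < 1/4 — true.
(b) cluster I: |A| = 8, |A ∩ B| = 2; needs |A ∩ B| / |A| < 1/4 — false.
(c) cluster II: |A| = 6, |A ∩ B| = 2; needs |A ∩ B| / |A| ≤ 1/3 — true.
(d) cluster IV: |A| = 5, |A ∩ B| = 4; needs |A ∩ B| / |A| ≥ 3/4 — true.
(e) cluster III: |A| = 7, |A ∩ B| = 5; needs |A ∩ B| > 4 — true.

4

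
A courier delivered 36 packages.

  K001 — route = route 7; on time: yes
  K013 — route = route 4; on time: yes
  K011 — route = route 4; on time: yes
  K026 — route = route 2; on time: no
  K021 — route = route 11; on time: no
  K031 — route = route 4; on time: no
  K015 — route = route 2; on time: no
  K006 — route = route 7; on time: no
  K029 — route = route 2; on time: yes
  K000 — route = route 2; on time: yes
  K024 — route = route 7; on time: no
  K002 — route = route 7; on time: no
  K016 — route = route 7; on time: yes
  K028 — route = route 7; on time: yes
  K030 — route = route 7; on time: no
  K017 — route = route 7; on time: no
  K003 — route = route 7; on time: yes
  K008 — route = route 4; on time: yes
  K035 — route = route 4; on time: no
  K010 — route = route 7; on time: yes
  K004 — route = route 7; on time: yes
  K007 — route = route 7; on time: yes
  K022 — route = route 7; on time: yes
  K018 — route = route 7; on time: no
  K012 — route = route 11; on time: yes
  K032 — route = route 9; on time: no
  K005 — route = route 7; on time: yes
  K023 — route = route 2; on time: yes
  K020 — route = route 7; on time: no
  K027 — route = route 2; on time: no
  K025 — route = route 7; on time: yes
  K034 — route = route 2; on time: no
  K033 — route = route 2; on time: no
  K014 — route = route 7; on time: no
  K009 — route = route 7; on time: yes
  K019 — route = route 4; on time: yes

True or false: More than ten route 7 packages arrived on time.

Truth condition: |A ∩ B| > 10.
|A| = 19, |A ∩ B| = 11, |A ∖ B| = 8.
|A ∩ B| = 11, so the statement is true.

True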